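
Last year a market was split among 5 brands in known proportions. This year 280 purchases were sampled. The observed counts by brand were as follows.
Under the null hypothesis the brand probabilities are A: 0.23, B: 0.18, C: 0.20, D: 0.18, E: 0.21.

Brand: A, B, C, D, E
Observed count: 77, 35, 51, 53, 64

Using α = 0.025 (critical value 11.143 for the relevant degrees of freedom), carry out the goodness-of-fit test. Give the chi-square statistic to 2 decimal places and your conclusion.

Expected counts E_i = n·p_i: 280×0.23 = 64.4, 280×0.18 = 50.4, 280×0.20 = 56, 280×0.18 = 50.4, 280×0.21 = 58.8.
χ² = (77−64.4)²/64.4 + (35−50.4)²/50.4 + (51−56)²/56 + (53−50.4)²/50.4 + (64−58.8)²/58.8
   = 2.465 + 4.706 + 0.446 + 0.134 + 0.460
Sum = 8.21
df = 4. Since 8.21 < 11.143, we do not reject H₀.

8.21; do not reject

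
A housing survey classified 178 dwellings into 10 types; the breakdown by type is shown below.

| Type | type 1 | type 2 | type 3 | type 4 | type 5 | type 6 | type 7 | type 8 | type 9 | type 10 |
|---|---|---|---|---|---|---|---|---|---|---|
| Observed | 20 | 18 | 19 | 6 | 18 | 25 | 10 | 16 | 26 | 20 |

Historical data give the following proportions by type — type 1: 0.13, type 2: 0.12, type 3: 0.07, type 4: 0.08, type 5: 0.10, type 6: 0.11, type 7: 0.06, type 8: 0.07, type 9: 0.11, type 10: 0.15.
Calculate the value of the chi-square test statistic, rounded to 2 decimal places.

Expected counts E_i = n·p_i: 178×0.13 = 23.14, 178×0.12 = 21.36, 178×0.07 = 12.46, 178×0.08 = 14.24, 178×0.10 = 17.8, 178×0.11 = 19.58, 178×0.06 = 10.68, 178×0.07 = 12.46, 178×0.11 = 19.58, 178×0.15 = 26.7.
χ² = (20−23.14)²/23.14 + (18−21.36)²/21.36 + (19−12.46)²/12.46 + (6−14.24)²/14.24 + (18−17.8)²/17.8 + (25−19.58)²/19.58 + (10−10.68)²/10.68 + (16−12.46)²/12.46 + (26−19.58)²/19.58 + (20−26.7)²/26.7
   = 0.426 + 0.529 + 3.433 + 4.768 + 0.002 + 1.500 + 0.043 + 1.006 + 2.105 + 1.681
Sum = 15.49

15.49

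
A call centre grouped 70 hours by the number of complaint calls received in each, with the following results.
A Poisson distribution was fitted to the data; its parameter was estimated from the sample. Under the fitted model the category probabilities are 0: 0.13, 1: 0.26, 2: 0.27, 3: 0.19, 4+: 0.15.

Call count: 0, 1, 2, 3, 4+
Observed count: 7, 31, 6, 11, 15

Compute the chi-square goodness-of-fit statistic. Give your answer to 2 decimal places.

Expected counts E_i = n·p_i: 70×0.13 = 9.1, 70×0.26 = 18.2, 70×0.27 = 18.9, 70×0.19 = 13.3, 70×0.15 = 10.5.
χ² = (7−9.1)²/9.1 + (31−18.2)²/18.2 + (6−18.9)²/18.9 + (11−13.3)²/13.3 + (15−10.5)²/10.5
   = 0.485 + 9.002 + 8.805 + 0.398 + 1.929
Sum = 20.62

20.62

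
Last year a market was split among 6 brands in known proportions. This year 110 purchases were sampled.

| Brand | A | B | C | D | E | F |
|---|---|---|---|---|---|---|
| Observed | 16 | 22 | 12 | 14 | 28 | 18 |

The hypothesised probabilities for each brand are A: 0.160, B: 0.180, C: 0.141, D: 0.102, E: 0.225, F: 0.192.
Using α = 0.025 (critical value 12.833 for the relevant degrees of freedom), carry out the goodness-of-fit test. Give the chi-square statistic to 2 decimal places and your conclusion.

Expected counts E_i = n·p_i: 110×0.160 = 17.6, 110×0.180 = 19.8, 110×0.141 = 15.51, 110×0.102 = 11.22, 110×0.225 = 24.75, 110×0.192 = 21.12.
χ² = (16−17.6)²/17.6 + (22−19.8)²/19.8 + (12−15.51)²/15.51 + (14−11.22)²/11.22 + (28−24.75)²/24.75 + (18−21.12)²/21.12
   = 0.145 + 0.244 + 0.794 + 0.689 + 0.427 + 0.461
Sum = 2.76
df = 5. Since 2.76 < 12.833, we do not reject H₀.

2.76; do not reject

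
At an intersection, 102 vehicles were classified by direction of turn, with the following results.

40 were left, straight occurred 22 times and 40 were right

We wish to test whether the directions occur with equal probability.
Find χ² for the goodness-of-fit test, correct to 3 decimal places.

Under H₀ each category has probability 1/3, so each expected count is 102/3 = 34.
cat           O        E   (O−E)²/E
left         40       34     1.0588
straight     22       34     4.2353
right        40       34     1.0588
Sum = 6.353

6.353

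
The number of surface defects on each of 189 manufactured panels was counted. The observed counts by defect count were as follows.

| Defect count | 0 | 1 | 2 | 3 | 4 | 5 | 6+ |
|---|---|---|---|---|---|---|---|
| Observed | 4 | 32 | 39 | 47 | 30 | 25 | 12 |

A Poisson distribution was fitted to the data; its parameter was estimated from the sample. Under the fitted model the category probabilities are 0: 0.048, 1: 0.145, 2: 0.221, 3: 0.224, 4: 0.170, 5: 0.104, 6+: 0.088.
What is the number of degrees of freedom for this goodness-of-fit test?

5

There are k = 7 categories and 1 parameter estimated from the data, so df = 7 − 1 − 1 = 5.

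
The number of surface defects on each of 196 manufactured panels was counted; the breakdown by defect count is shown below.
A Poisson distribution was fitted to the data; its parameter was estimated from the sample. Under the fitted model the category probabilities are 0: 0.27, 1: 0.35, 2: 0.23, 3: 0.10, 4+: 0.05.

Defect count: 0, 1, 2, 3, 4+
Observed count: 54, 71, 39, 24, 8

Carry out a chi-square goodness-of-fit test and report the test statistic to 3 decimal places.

Expected counts E_i = n·p_i: 196×0.27 = 52.92, 196×0.35 = 68.6, 196×0.23 = 45.08, 196×0.10 = 19.6, 196×0.05 = 9.8.
0: (54 − 52.92)²/52.92 = 1.1664/52.92 = 0.0220
1: (71 − 68.6)²/68.6 = 5.76/68.6 = 0.0840
2: (39 − 45.08)²/45.08 = 36.9664/45.08 = 0.8200
3: (24 − 19.6)²/19.6 = 19.36/19.6 = 0.9878
4+: (8 − 9.8)²/9.8 = 3.24/9.8 = 0.3306
Sum = 2.244

2.244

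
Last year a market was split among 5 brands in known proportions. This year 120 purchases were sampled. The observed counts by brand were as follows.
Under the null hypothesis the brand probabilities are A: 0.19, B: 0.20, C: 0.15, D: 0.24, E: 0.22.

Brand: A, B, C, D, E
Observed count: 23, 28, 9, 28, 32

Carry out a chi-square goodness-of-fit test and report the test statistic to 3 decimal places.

6.379

Expected counts E_i = n·p_i: 120×0.19 = 22.8, 120×0.20 = 24, 120×0.15 = 18, 120×0.24 = 28.8, 120×0.22 = 26.4.
cat         O        E   (O−E)²/E
A          23     22.8     0.0018
B          28       24     0.6667
C           9       18     4.5000
D          28     28.8     0.0222
E          32     26.4     1.1879
Sum = 6.379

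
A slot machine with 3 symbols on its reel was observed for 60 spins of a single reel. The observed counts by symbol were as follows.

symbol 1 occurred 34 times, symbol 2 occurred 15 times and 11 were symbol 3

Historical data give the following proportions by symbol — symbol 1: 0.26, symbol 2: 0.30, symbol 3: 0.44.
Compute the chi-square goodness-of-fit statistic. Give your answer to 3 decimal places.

31.186

Expected counts E_i = n·p_i: 60×0.26 = 15.6, 60×0.30 = 18, 60×0.44 = 26.4.
symbol 1: (34 − 15.6)²/15.6 = 338.56/15.6 = 21.7026
symbol 2: (15 − 18)²/18 = 9/18 = 0.5000
symbol 3: (11 − 26.4)²/26.4 = 237.16/26.4 = 8.9833
Sum = 31.186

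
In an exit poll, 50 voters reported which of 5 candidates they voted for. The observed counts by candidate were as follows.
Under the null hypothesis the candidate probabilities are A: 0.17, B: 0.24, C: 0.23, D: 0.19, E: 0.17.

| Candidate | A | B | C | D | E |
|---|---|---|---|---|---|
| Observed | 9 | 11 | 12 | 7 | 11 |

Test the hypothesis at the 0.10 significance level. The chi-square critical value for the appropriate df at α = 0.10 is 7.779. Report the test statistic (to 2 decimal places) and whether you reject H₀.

Expected counts E_i = n·p_i: 50×0.17 = 8.5, 50×0.24 = 12, 50×0.23 = 11.5, 50×0.19 = 9.5, 50×0.17 = 8.5.
A: (9 − 8.5)²/8.5 = 0.25/8.5 = 0.029
B: (11 − 12)²/12 = 1/12 = 0.083
C: (12 − 11.5)²/11.5 = 0.25/11.5 = 0.022
D: (7 − 9.5)²/9.5 = 6.25/9.5 = 0.658
E: (11 − 8.5)²/8.5 = 6.25/8.5 = 0.735
Sum = 1.53
df = 4. Since 1.53 < 7.779, we do not reject H₀.

1.53; do not reject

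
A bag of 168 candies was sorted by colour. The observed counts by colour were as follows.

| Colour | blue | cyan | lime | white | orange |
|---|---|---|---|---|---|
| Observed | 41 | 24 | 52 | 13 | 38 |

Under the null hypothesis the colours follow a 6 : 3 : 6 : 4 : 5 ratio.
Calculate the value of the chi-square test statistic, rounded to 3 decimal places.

Ratio total = 24. Expected counts: 168×6/24 = 42, 168×3/24 = 21, 168×6/24 = 42, 168×4/24 = 28, 168×5/24 = 35.
χ² = (41−42)²/42 + (24−21)²/21 + (52−42)²/42 + (13−28)²/28 + (38−35)²/35
   = 0.0238 + 0.4286 + 2.3810 + 8.0357 + 0.2571
Sum = 11.126

11.126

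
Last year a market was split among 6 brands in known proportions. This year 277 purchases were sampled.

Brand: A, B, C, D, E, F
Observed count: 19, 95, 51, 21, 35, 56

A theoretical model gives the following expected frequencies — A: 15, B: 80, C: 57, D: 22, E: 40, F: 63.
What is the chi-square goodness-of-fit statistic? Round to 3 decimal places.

χ² = (19−15)²/15 + (95−80)²/80 + (51−57)²/57 + (21−22)²/22 + (35−40)²/40 + (56−63)²/63
   = 1.0667 + 2.8125 + 0.6316 + 0.0455 + 0.6250 + 0.7778
Sum = 5.959

5.959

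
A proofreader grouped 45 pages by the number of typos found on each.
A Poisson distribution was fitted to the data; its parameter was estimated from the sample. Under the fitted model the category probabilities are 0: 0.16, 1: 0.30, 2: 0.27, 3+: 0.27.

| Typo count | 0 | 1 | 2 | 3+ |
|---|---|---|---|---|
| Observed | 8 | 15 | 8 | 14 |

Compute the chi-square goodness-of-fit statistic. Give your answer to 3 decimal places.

Expected counts E_i = n·p_i: 45×0.16 = 7.2, 45×0.30 = 13.5, 45×0.27 = 12.15, 45×0.27 = 12.15.
0: (8 − 7.2)²/7.2 = 0.64/7.2 = 0.0889
1: (15 − 13.5)²/13.5 = 2.25/13.5 = 0.1667
2: (8 − 12.15)²/12.15 = 17.2225/12.15 = 1.4175
3+: (14 − 12.15)²/12.15 = 3.4225/12.15 = 0.2817
Sum = 1.955

1.955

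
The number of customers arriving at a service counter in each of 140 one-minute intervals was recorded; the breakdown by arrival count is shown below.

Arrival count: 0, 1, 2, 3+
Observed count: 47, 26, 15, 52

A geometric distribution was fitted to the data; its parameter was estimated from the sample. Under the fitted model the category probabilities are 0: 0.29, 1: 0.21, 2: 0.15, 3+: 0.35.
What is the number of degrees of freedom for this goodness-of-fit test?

2

There are k = 4 categories and 1 parameter estimated from the data, so df = 4 − 1 − 1 = 2.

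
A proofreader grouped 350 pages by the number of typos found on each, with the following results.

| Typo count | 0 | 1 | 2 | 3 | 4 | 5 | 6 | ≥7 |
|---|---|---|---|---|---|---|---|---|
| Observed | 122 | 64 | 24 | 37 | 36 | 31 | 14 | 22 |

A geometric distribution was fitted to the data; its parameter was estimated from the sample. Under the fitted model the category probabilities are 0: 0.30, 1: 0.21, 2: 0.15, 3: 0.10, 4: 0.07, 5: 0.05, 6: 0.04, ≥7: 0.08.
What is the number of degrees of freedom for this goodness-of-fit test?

6

There are k = 8 categories and 1 parameter estimated from the data, so df = 8 − 1 − 1 = 6.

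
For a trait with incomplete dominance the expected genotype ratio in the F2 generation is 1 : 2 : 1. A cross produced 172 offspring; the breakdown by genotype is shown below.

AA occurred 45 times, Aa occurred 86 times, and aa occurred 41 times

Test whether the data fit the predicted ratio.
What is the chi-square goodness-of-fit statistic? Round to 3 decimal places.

Ratio total = 4. Expected counts: 172×1/4 = 43, 172×2/4 = 86, 172×1/4 = 43.
AA: (45 − 43)²/43 = 4/43 = 0.0930
Aa: (86 − 86)²/86 = 0/86 = 0.0000
aa: (41 − 43)²/43 = 4/43 = 0.0930
Sum = 0.186

0.186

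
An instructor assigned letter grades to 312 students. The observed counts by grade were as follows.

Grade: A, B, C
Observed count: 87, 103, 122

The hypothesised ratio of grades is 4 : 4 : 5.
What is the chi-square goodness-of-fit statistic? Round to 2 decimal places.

Ratio total = 13. Expected counts: 312×4/13 = 96, 312×4/13 = 96, 312×5/13 = 120.
A: (87 − 96)²/96 = 81/96 = 0.844
B: (103 − 96)²/96 = 49/96 = 0.510
C: (122 − 120)²/120 = 4/120 = 0.033
Sum = 1.39

1.39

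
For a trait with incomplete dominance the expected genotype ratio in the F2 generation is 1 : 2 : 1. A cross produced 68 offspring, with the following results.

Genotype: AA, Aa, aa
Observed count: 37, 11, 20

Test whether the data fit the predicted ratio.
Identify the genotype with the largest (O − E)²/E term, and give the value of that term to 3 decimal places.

AA, 23.529

Ratio total = 4. Expected counts: 68×1/4 = 17, 68×2/4 = 34, 68×1/4 = 17.
AA: (37 − 17)²/17 = 400/17 = 23.5294
Aa: (11 − 34)²/34 = 529/34 = 15.5588
aa: (20 − 17)²/17 = 9/17 = 0.5294
The largest term is for AA: 23.529.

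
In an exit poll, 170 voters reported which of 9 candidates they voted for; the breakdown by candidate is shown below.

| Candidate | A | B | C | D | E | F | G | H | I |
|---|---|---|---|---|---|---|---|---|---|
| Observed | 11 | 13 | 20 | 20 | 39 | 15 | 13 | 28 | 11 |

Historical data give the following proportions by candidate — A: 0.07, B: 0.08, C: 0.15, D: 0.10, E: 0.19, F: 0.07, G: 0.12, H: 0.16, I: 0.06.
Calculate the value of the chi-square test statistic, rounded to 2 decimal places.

6.78

Expected counts E_i = n·p_i: 170×0.07 = 11.9, 170×0.08 = 13.6, 170×0.15 = 25.5, 170×0.10 = 17, 170×0.19 = 32.3, 170×0.07 = 11.9, 170×0.12 = 20.4, 170×0.16 = 27.2, 170×0.06 = 10.2.
cat         O        E   (O−E)²/E
A          11     11.9      0.068
B          13     13.6      0.026
C          20     25.5      1.186
D          20       17      0.529
E          39     32.3      1.390
F          15     11.9      0.808
G          13     20.4      2.684
H          28     27.2      0.024
I          11     10.2      0.063
Sum = 6.78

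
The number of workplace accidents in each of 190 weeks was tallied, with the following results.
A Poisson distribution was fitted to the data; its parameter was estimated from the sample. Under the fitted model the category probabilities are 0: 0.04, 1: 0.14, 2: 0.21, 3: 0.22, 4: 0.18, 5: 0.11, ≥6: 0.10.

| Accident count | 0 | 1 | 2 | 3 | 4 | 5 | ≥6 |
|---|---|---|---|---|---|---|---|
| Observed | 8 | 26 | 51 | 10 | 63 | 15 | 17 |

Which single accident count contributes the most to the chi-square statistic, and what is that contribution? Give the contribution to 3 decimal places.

4, 24.253

Expected counts E_i = n·p_i: 190×0.04 = 7.6, 190×0.14 = 26.6, 190×0.21 = 39.9, 190×0.22 = 41.8, 190×0.18 = 34.2, 190×0.11 = 20.9, 190×0.10 = 19.
0: (8 − 7.6)²/7.6 = 0.16/7.6 = 0.0211
1: (26 − 26.6)²/26.6 = 0.36/26.6 = 0.0135
2: (51 − 39.9)²/39.9 = 123.21/39.9 = 3.0880
3: (10 − 41.8)²/41.8 = 1011.24/41.8 = 24.1923
4: (63 − 34.2)²/34.2 = 829.44/34.2 = 24.2526
5: (15 − 20.9)²/20.9 = 34.81/20.9 = 1.6656
≥6: (17 − 19)²/19 = 4/19 = 0.2105
The largest term is for 4: 24.253.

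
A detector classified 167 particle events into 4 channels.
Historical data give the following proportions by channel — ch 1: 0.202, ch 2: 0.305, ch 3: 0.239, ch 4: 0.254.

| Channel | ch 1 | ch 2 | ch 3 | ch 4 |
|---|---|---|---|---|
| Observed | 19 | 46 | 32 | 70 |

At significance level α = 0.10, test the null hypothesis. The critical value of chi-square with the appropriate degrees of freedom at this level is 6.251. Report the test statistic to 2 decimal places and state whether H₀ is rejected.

26.42; reject

Expected counts E_i = n·p_i: 167×0.202 = 33.734, 167×0.305 = 50.935, 167×0.239 = 39.913, 167×0.254 = 42.418.
cat         O        E   (O−E)²/E
ch 1       19   33.734      6.435
ch 2       46   50.935      0.478
ch 3       32   39.913      1.569
ch 4       70   42.418     17.935
Sum = 26.42
df = 3. Since 26.42 > 6.251, we reject H₀.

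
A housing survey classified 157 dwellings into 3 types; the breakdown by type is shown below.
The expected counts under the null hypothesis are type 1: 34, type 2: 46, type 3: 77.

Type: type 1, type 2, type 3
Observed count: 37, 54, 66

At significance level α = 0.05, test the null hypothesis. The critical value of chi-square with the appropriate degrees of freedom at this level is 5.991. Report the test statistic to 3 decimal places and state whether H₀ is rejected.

3.227; do not reject

χ² = (37−34)²/34 + (54−46)²/46 + (66−77)²/77
   = 0.2647 + 1.3913 + 1.5714
Sum = 3.227
df = 2. Since 3.227 < 5.991, we do not reject H₀.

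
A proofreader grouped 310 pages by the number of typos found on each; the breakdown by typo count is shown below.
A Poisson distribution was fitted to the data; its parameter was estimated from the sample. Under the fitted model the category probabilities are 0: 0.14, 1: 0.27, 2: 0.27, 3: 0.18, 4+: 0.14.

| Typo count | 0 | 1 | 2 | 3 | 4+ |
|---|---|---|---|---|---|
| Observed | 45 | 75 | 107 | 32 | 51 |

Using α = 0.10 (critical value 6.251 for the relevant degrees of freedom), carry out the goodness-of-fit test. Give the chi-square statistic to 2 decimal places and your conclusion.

18.93; reject

Expected counts E_i = n·p_i: 310×0.14 = 43.4, 310×0.27 = 83.7, 310×0.27 = 83.7, 310×0.18 = 55.8, 310×0.14 = 43.4.
cat         O        E   (O−E)²/E
0          45     43.4      0.059
1          75     83.7      0.904
2         107     83.7      6.486
3          32     55.8     10.151
4+         51     43.4      1.331
Sum = 18.93
df = 3. Since 18.93 > 6.251, we reject H₀.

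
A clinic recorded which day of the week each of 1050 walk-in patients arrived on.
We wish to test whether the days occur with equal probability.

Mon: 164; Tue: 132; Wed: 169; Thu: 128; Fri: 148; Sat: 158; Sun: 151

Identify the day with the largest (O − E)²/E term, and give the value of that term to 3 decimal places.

Under H₀ each category has probability 1/7, so each expected count is 1050/7 = 150.
χ² = (164−150)²/150 + (132−150)²/150 + (169−150)²/150 + (128−150)²/150 + (148−150)²/150 + (158−150)²/150 + (151−150)²/150
   = 1.3067 + 2.1600 + 2.4067 + 3.2267 + 0.0267 + 0.4267 + 0.0067
The largest term is for Thu: 3.227.

Thu, 3.227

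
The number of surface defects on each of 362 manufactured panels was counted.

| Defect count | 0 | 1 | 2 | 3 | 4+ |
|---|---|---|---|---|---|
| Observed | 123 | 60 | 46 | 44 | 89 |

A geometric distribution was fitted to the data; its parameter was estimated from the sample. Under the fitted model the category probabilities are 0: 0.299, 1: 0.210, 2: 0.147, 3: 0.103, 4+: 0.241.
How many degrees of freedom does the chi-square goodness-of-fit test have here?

There are k = 5 categories and 1 parameter estimated from the data, so df = 5 − 1 − 1 = 3.

3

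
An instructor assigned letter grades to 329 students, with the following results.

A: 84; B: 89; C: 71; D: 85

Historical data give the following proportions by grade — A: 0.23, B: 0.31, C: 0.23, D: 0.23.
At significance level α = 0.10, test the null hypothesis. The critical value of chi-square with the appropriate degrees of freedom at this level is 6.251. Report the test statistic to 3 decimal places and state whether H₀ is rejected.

4.010; do not reject

Expected counts E_i = n·p_i: 329×0.23 = 75.67, 329×0.31 = 101.99, 329×0.23 = 75.67, 329×0.23 = 75.67.
A: (84 − 75.67)²/75.67 = 69.3889/75.67 = 0.9170
B: (89 − 101.99)²/101.99 = 168.7401/101.99 = 1.6545
C: (71 − 75.67)²/75.67 = 21.8089/75.67 = 0.2882
D: (85 − 75.67)²/75.67 = 87.0489/75.67 = 1.1504
Sum = 4.010
df = 3. Since 4.010 < 6.251, we do not reject H₀.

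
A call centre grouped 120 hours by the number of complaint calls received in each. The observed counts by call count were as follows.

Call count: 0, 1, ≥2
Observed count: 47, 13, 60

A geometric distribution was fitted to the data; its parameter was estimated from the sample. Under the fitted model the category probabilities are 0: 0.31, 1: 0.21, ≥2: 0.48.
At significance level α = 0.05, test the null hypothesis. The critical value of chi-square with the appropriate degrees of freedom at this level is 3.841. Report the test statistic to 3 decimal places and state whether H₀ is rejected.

8.588; reject

Expected counts E_i = n·p_i: 120×0.31 = 37.2, 120×0.21 = 25.2, 120×0.48 = 57.6.
cat         O        E   (O−E)²/E
0          47     37.2     2.5817
1          13     25.2     5.9063
≥2         60     57.6     0.1000
Sum = 8.588
df = 1. Since 8.588 > 3.841, we reject H₀.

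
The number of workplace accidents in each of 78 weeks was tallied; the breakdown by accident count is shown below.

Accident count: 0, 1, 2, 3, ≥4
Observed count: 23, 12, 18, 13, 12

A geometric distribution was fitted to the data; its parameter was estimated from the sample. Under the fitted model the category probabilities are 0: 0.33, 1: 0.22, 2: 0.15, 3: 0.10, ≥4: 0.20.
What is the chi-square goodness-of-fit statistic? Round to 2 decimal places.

Expected counts E_i = n·p_i: 78×0.33 = 25.74, 78×0.22 = 17.16, 78×0.15 = 11.7, 78×0.10 = 7.8, 78×0.20 = 15.6.
0: (23 − 25.74)²/25.74 = 7.5076/25.74 = 0.292
1: (12 − 17.16)²/17.16 = 26.6256/17.16 = 1.552
2: (18 − 11.7)²/11.7 = 39.69/11.7 = 3.392
3: (13 − 7.8)²/7.8 = 27.04/7.8 = 3.467
≥4: (12 − 15.6)²/15.6 = 12.96/15.6 = 0.831
Sum = 9.53

9.53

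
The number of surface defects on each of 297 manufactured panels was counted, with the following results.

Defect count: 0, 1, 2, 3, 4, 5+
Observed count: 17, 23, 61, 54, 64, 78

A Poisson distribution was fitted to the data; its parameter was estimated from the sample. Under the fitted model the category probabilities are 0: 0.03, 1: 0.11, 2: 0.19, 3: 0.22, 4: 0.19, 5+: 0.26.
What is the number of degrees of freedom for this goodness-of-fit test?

4

There are k = 6 categories and 1 parameter estimated from the data, so df = 6 − 1 − 1 = 4.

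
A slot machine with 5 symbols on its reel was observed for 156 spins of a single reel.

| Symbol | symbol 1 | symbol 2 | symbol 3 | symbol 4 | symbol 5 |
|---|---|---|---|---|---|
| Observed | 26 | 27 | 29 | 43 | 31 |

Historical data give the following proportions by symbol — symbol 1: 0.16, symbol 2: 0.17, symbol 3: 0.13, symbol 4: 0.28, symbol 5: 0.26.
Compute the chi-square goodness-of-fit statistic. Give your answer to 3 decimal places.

6.065

Expected counts E_i = n·p_i: 156×0.16 = 24.96, 156×0.17 = 26.52, 156×0.13 = 20.28, 156×0.28 = 43.68, 156×0.26 = 40.56.
symbol 1: (26 − 24.96)²/24.96 = 1.0816/24.96 = 0.0433
symbol 2: (27 − 26.52)²/26.52 = 0.2304/26.52 = 0.0087
symbol 3: (29 − 20.28)²/20.28 = 76.0384/20.28 = 3.7494
symbol 4: (43 − 43.68)²/43.68 = 0.4624/43.68 = 0.0106
symbol 5: (31 − 40.56)²/40.56 = 91.3936/40.56 = 2.2533
Sum = 6.065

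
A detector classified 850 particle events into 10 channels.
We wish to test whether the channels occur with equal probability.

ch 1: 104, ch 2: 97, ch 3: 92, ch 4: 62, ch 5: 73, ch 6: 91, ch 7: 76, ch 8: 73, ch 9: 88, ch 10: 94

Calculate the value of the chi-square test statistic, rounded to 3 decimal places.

Under H₀ each category has probability 1/10, so each expected count is 850/10 = 85.
cat         O        E   (O−E)²/E
ch 1      104       85     4.2471
ch 2       97       85     1.6941
ch 3       92       85     0.5765
ch 4       62       85     6.2235
ch 5       73       85     1.6941
ch 6       91       85     0.4235
ch 7       76       85     0.9529
ch 8       73       85     1.6941
ch 9       88       85     0.1059
ch 10      94       85     0.9529
Sum = 18.565

18.565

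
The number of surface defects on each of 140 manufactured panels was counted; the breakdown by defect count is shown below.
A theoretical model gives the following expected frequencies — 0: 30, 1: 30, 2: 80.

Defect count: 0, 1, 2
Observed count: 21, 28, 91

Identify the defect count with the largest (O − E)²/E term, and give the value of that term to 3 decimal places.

cat         O        E   (O−E)²/E
0          21       30     2.7000
1          28       30     0.1333
2          91       80     1.5125
The largest term is for 0: 2.700.

0, 2.700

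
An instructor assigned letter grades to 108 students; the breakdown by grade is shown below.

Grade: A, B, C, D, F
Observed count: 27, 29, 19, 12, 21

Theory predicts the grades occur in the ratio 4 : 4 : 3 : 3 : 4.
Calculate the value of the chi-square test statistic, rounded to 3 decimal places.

3.847

Ratio total = 18. Expected counts: 108×4/18 = 24, 108×4/18 = 24, 108×3/18 = 18, 108×3/18 = 18, 108×4/18 = 24.
χ² = (27−24)²/24 + (29−24)²/24 + (19−18)²/18 + (12−18)²/18 + (21−24)²/24
   = 0.3750 + 1.0417 + 0.0556 + 2.0000 + 0.3750
Sum = 3.847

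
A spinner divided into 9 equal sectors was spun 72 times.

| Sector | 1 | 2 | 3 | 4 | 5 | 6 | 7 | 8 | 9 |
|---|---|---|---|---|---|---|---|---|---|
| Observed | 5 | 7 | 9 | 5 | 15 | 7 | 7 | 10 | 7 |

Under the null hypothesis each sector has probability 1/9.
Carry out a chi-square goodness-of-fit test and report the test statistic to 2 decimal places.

Expected count for each of the 9 categories: 72/9 = 8.
cat         O        E   (O−E)²/E
1           5        8      1.125
2           7        8      0.125
3           9        8      0.125
4           5        8      1.125
5          15        8      6.125
6           7        8      0.125
7           7        8      0.125
8          10        8      0.500
9           7        8      0.125
Sum = 9.50

9.50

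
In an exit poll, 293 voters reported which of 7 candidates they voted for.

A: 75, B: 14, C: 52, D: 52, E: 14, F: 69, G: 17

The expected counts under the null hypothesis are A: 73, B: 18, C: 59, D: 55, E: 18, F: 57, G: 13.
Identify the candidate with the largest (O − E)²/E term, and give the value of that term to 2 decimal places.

cat         O        E   (O−E)²/E
A          75       73      0.055
B          14       18      0.889
C          52       59      0.831
D          52       55      0.164
E          14       18      0.889
F          69       57      2.526
G          17       13      1.231
The largest term is for F: 2.53.

F, 2.53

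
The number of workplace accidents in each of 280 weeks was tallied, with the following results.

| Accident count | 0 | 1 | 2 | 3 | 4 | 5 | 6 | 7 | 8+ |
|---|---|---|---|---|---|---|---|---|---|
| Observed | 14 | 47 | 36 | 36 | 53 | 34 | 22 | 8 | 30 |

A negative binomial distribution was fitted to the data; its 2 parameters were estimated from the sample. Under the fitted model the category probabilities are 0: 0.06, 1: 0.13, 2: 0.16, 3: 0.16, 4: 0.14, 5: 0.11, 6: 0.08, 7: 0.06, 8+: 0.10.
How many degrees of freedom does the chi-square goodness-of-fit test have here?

6

There are k = 9 categories and 2 parameters estimated from the data, so df = 9 − 1 − 2 = 6.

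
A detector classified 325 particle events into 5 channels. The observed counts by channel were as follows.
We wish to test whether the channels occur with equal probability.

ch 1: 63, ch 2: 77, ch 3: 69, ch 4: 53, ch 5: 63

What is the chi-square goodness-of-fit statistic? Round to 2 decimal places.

4.80

Expected count for each of the 5 categories: 325/5 = 65.
cat         O        E   (O−E)²/E
ch 1       63       65      0.062
ch 2       77       65      2.215
ch 3       69       65      0.246
ch 4       53       65      2.215
ch 5       63       65      0.062
Sum = 4.80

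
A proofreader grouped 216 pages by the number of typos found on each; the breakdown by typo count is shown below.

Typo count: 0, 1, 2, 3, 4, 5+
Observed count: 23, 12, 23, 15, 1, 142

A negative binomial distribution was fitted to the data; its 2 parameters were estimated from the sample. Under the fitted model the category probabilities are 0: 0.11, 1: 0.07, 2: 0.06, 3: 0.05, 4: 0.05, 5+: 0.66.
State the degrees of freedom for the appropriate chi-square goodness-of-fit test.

There are k = 6 categories and 2 parameters estimated from the data, so df = 6 − 1 − 2 = 3.

3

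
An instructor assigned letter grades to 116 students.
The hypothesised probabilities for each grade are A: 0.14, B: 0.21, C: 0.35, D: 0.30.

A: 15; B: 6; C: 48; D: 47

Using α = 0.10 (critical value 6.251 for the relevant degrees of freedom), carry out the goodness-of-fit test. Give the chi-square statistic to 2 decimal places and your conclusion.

Expected counts E_i = n·p_i: 116×0.14 = 16.24, 116×0.21 = 24.36, 116×0.35 = 40.6, 116×0.30 = 34.8.
A: (15 − 16.24)²/16.24 = 1.5376/16.24 = 0.095
B: (6 − 24.36)²/24.36 = 337.0896/24.36 = 13.838
C: (48 − 40.6)²/40.6 = 54.76/40.6 = 1.349
D: (47 − 34.8)²/34.8 = 148.84/34.8 = 4.277
Sum = 19.56
df = 3. Since 19.56 > 6.251, we reject H₀.

19.56; reject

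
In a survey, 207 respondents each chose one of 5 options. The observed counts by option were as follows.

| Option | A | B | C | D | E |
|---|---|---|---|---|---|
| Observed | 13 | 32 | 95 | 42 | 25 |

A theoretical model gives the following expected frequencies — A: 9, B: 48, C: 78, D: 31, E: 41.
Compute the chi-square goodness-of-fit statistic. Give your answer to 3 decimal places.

A: (13 − 9)²/9 = 16/9 = 1.7778
B: (32 − 48)²/48 = 256/48 = 5.3333
C: (95 − 78)²/78 = 289/78 = 3.7051
D: (42 − 31)²/31 = 121/31 = 3.9032
E: (25 − 41)²/41 = 256/41 = 6.2439
Sum = 20.963

20.963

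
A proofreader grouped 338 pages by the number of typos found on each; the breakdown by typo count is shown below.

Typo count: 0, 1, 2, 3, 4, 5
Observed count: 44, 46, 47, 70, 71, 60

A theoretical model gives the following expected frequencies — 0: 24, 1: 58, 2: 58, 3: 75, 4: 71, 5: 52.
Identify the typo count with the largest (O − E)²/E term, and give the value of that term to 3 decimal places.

0: (44 − 24)²/24 = 400/24 = 16.6667
1: (46 − 58)²/58 = 144/58 = 2.4828
2: (47 − 58)²/58 = 121/58 = 2.0862
3: (70 − 75)²/75 = 25/75 = 0.3333
4: (71 − 71)²/71 = 0/71 = 0.0000
5: (60 − 52)²/52 = 64/52 = 1.2308
The largest term is for 0: 16.667.

0, 16.667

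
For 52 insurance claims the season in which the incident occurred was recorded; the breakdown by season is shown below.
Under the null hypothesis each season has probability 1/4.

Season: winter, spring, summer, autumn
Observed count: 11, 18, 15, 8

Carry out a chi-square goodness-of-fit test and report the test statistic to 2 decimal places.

Expected count for each of the 4 categories: 52/4 = 13.
winter: (11 − 13)²/13 = 4/13 = 0.308
spring: (18 − 13)²/13 = 25/13 = 1.923
summer: (15 − 13)²/13 = 4/13 = 0.308
autumn: (8 − 13)²/13 = 25/13 = 1.923
Sum = 4.46

4.46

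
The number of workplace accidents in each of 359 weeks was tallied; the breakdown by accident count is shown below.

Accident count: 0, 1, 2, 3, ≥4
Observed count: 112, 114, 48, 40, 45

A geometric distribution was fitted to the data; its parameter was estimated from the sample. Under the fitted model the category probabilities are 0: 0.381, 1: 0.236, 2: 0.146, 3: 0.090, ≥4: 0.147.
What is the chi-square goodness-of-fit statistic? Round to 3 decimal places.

Expected counts E_i = n·p_i: 359×0.381 = 136.779, 359×0.236 = 84.724, 359×0.146 = 52.414, 359×0.090 = 32.31, 359×0.147 = 52.773.
cat         O        E   (O−E)²/E
0         112  136.779     4.4890
1         114   84.724    10.1162
2          48   52.414     0.3717
3          40    32.31     1.8303
≥4         45   52.773     1.1449
Sum = 17.952

17.952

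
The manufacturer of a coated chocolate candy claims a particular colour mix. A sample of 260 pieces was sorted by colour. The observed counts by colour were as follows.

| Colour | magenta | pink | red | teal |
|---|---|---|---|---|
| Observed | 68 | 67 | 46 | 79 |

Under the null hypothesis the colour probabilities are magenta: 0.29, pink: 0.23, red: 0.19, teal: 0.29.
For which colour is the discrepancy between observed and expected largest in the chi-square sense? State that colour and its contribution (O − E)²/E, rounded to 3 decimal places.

Expected counts E_i = n·p_i: 260×0.29 = 75.4, 260×0.23 = 59.8, 260×0.19 = 49.4, 260×0.29 = 75.4.
cat          O        E   (O−E)²/E
magenta     68     75.4     0.7263
pink        67     59.8     0.8669
red         46     49.4     0.2340
teal        79     75.4     0.1719
The largest term is for pink: 0.867.

pink, 0.867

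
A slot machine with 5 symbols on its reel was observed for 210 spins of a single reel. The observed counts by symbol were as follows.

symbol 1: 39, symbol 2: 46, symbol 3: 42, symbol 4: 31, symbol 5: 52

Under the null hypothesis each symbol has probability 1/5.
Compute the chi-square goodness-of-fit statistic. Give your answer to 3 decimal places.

Expected count for each of the 5 categories: 210/5 = 42.
χ² = (39−42)²/42 + (46−42)²/42 + (42−42)²/42 + (31−42)²/42 + (52−42)²/42
   = 0.2143 + 0.3810 + 0.0000 + 2.8810 + 2.3810
Sum = 5.857

5.857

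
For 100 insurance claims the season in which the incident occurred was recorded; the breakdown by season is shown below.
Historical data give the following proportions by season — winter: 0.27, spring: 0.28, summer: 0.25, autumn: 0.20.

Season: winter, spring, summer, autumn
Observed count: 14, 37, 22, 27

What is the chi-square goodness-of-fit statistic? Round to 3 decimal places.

11.962

Expected counts E_i = n·p_i: 100×0.27 = 27, 100×0.28 = 28, 100×0.25 = 25, 100×0.20 = 20.
χ² = (14−27)²/27 + (37−28)²/28 + (22−25)²/25 + (27−20)²/20
   = 6.2593 + 2.8929 + 0.3600 + 2.4500
Sum = 11.962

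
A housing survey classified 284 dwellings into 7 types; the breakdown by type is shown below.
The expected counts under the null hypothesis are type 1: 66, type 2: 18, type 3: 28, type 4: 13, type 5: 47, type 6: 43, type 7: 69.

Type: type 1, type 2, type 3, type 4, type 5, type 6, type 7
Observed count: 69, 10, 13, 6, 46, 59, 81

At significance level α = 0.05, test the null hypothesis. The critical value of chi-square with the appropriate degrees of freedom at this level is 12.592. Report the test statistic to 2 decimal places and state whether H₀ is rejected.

type 1: (69 − 66)²/66 = 9/66 = 0.136
type 2: (10 − 18)²/18 = 64/18 = 3.556
type 3: (13 − 28)²/28 = 225/28 = 8.036
type 4: (6 − 13)²/13 = 49/13 = 3.769
type 5: (46 − 47)²/47 = 1/47 = 0.021
type 6: (59 − 43)²/43 = 256/43 = 5.953
type 7: (81 − 69)²/69 = 144/69 = 2.087
Sum = 23.56
df = 6. Since 23.56 > 12.592, we reject H₀.

23.56; reject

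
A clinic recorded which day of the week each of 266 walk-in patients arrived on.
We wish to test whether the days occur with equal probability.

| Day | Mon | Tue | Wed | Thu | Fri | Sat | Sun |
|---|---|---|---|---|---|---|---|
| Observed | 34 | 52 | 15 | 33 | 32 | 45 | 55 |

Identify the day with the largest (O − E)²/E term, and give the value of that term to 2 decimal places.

Wed, 13.92

Under H₀ each category has probability 1/7, so each expected count is 266/7 = 38.
χ² = (34−38)²/38 + (52−38)²/38 + (15−38)²/38 + (33−38)²/38 + (32−38)²/38 + (45−38)²/38 + (55−38)²/38
   = 0.421 + 5.158 + 13.921 + 0.658 + 0.947 + 1.289 + 7.605
The largest term is for Wed: 13.92.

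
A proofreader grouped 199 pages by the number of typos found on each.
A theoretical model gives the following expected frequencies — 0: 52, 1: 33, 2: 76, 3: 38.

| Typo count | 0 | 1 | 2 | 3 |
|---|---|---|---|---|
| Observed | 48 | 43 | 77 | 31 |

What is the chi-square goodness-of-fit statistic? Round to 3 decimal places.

4.641

χ² = (48−52)²/52 + (43−33)²/33 + (77−76)²/76 + (31−38)²/38
   = 0.3077 + 3.0303 + 0.0132 + 1.2895
Sum = 4.641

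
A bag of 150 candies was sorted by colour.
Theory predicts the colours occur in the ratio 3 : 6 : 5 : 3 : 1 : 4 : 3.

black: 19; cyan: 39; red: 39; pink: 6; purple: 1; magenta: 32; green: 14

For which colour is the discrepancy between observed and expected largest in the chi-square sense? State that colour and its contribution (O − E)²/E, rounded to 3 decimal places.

Ratio total = 25. Expected counts: 150×3/25 = 18, 150×6/25 = 36, 150×5/25 = 30, 150×3/25 = 18, 150×1/25 = 6, 150×4/25 = 24, 150×3/25 = 18.
cat          O        E   (O−E)²/E
black       19       18     0.0556
cyan        39       36     0.2500
red         39       30     2.7000
pink         6       18     8.0000
purple       1        6     4.1667
magenta     32       24     2.6667
green       14       18     0.8889
The largest term is for pink: 8.000.

pink, 8.000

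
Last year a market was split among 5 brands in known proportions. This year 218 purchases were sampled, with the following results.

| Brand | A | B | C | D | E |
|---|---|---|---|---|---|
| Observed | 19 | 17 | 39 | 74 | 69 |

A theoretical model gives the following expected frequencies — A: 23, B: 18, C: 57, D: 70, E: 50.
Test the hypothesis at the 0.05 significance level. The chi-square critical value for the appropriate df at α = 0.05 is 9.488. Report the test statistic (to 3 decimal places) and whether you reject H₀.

13.884; reject

A: (19 − 23)²/23 = 16/23 = 0.6957
B: (17 − 18)²/18 = 1/18 = 0.0556
C: (39 − 57)²/57 = 324/57 = 5.6842
D: (74 − 70)²/70 = 16/70 = 0.2286
E: (69 − 50)²/50 = 361/50 = 7.2200
Sum = 13.884
df = 4. Since 13.884 > 9.488, we reject H₀.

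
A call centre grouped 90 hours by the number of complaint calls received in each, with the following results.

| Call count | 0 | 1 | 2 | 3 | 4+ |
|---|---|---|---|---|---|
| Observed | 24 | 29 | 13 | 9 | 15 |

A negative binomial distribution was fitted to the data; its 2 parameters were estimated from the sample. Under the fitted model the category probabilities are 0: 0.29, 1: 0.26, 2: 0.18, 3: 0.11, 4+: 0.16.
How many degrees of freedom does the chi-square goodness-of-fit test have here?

2

There are k = 5 categories and 2 parameters estimated from the data, so df = 5 − 1 − 2 = 2.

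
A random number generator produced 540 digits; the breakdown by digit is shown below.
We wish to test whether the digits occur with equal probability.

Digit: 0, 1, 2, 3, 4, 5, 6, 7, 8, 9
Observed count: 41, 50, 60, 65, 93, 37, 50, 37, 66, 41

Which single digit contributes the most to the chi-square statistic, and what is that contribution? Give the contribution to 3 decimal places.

Expected count for each of the 10 categories: 540/10 = 54.
0: (41 − 54)²/54 = 169/54 = 3.1296
1: (50 − 54)²/54 = 16/54 = 0.2963
2: (60 − 54)²/54 = 36/54 = 0.6667
3: (65 − 54)²/54 = 121/54 = 2.2407
4: (93 − 54)²/54 = 1521/54 = 28.1667
5: (37 − 54)²/54 = 289/54 = 5.3519
6: (50 − 54)²/54 = 16/54 = 0.2963
7: (37 − 54)²/54 = 289/54 = 5.3519
8: (66 − 54)²/54 = 144/54 = 2.6667
9: (41 − 54)²/54 = 169/54 = 3.1296
The largest term is for 4: 28.167.

4, 28.167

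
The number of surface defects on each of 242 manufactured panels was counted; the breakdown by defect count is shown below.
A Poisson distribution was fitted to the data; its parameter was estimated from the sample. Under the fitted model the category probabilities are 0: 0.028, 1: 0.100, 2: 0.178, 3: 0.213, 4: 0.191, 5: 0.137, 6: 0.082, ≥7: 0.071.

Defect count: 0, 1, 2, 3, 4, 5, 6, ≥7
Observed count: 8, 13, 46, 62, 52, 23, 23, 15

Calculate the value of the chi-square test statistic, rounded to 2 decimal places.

12.33

Expected counts E_i = n·p_i: 242×0.028 = 6.776, 242×0.100 = 24.2, 242×0.178 = 43.076, 242×0.213 = 51.546, 242×0.191 = 46.222, 242×0.137 = 33.154, 242×0.082 = 19.844, 242×0.071 = 17.182.
χ² = (8−6.776)²/6.776 + (13−24.2)²/24.2 + (46−43.076)²/43.076 + (62−51.546)²/51.546 + (52−46.222)²/46.222 + (23−33.154)²/33.154 + (23−19.844)²/19.844 + (15−17.182)²/17.182
   = 0.221 + 5.183 + 0.198 + 2.120 + 0.722 + 3.110 + 0.502 + 0.277
Sum = 12.33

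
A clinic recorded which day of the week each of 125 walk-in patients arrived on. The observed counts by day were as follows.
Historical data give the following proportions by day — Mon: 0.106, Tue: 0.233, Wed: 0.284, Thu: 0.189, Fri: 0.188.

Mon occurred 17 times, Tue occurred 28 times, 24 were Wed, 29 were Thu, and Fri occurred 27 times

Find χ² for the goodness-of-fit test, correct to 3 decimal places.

6.574

Expected counts E_i = n·p_i: 125×0.106 = 13.25, 125×0.233 = 29.125, 125×0.284 = 35.5, 125×0.189 = 23.625, 125×0.188 = 23.5.
Mon: (17 − 13.25)²/13.25 = 14.0625/13.25 = 1.0613
Tue: (28 − 29.125)²/29.125 = 1.265625/29.125 = 0.0435
Wed: (24 − 35.5)²/35.5 = 132.25/35.5 = 3.7254
Thu: (29 − 23.625)²/23.625 = 28.890625/23.625 = 1.2229
Fri: (27 − 23.5)²/23.5 = 12.25/23.5 = 0.5213
Sum = 6.574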